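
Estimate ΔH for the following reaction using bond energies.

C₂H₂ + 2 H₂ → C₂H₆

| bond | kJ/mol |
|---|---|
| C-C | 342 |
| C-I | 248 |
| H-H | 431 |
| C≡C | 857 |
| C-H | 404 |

ΔH ≈ −239 kJ

Bonds broken (reactants):
  C≡C: 1 × 857 = 857
  C-H: 2 × 404 = 808
  H-H: 2 × 431 = 862
  Σ(broken) = 2527 kJ
Bonds formed (products):
  C-C: 1 × 342 = 342
  C-H: 6 × 404 = 2424
  Σ(formed) = 2766 kJ
ΔH = Σ(broken) − Σ(formed) = 2527 − 2766 = −239 kJ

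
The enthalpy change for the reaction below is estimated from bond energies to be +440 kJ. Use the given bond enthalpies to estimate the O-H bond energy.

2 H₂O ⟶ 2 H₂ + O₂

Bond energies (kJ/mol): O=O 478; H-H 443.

D(O-H) ≈ 451 kJ/mol

Let D be the O-H bond energy.
Σ(broken) = 4×D = 4D
Σ(formed) = 2×443 + 1×478 = 1364
ΔH = Σ(broken) − Σ(formed) = (4D) − (1364) = −1364 + 4D
Setting this equal to +440 kJ gives 4D = 1804, so D = 451 kJ/mol.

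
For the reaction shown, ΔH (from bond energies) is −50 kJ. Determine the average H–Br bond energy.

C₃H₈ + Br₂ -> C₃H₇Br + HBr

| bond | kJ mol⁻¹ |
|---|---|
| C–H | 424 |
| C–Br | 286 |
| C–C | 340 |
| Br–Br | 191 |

Let D be the H–Br bond energy.
Σ(broken) = 1×191 + 2×340 + 8×424 = 4263
Σ(formed) = 1×286 + 2×340 + 7×424 + 1×D = 3934 + D
ΔH = Σ(broken) − Σ(formed) = (4263) − (3934 + D) = +329 − D
Setting this equal to −50 kJ gives D = 379 kJ/mol.

D(H–Br) ≈ 379 kJ/mol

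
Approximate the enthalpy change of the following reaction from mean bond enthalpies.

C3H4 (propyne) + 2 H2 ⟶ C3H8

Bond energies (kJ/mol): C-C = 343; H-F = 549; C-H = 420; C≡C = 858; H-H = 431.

Bonds broken (reactants):
  C≡C: 1 × 858 = 858
  C-C: 1 × 343 = 343
  C-H: 4 × 420 = 1680
  H-H: 2 × 431 = 862
  Σ(broken) = 3743 kJ
Bonds formed (products):
  C-C: 2 × 343 = 686
  C-H: 8 × 420 = 3360
  Σ(formed) = 4046 kJ
ΔH = Σ(broken) − Σ(formed) = 3743 − 4046 = −303 kJ

ΔH ≈ −303 kJ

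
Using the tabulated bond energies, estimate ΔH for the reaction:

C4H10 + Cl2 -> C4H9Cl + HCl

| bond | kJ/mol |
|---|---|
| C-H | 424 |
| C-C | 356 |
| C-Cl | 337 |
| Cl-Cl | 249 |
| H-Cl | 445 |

ΔH ≈ −109 kJ

Bonds broken (reactants):
  C-C: 3 × 356 = 1068
  C-H: 10 × 424 = 4240
  Cl-Cl: 1 × 249 = 249
  Σ(broken) = 5557 kJ
Bonds formed (products):
  C-C: 3 × 356 = 1068
  C-Cl: 1 × 337 = 337
  C-H: 9 × 424 = 3816
  H-Cl: 1 × 445 = 445
  Σ(formed) = 5666 kJ
ΔH = Σ(broken) − Σ(formed) = 5557 − 5666 = −109 kJ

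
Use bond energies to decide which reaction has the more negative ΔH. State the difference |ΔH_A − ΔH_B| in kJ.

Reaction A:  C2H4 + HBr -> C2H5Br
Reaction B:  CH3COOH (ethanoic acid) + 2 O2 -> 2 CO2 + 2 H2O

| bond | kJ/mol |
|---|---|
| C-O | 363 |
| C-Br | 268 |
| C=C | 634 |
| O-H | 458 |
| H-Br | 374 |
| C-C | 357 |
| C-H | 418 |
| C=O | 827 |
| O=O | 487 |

Reaction B, by 872 kJ

Reaction A:
  Bonds broken (reactants):
    C-H: 4 × 418 = 1672
    C=C: 1 × 634 = 634
    H-Br: 1 × 374 = 374
    Σ(broken) = 2680 kJ
  Bonds formed (products):
    C-Br: 1 × 268 = 268
    C-C: 1 × 357 = 357
    C-H: 5 × 418 = 2090
    Σ(formed) = 2715 kJ
  ΔH_A = 2680 − 2715 = −35 kJ
Reaction B:
  Bonds broken (reactants):
    C-C: 1 × 357 = 357
    C-H: 3 × 418 = 1254
    C-O: 1 × 363 = 363
    C=O: 1 × 827 = 827
    O-H: 1 × 458 = 458
    O=O: 2 × 487 = 974
    Σ(broken) = 4233 kJ
  Bonds formed (products):
    C=O: 4 × 827 = 3308
    O-H: 4 × 458 = 1832
    Σ(formed) = 5140 kJ
  ΔH_B = 4233 − 5140 = −907 kJ
ΔH_A − ΔH_B = +872 kJ, so reaction B has the more negative ΔH; |ΔH_A − ΔH_B| = 872 kJ.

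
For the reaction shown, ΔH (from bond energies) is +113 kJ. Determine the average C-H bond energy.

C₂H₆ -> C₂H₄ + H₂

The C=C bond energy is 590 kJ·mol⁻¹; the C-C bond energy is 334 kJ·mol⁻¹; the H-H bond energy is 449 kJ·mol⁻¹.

Let D be the C-H bond energy.
Σ(broken) = 1×334 + 6×D = 334 + 6D
Σ(formed) = 4×D + 1×590 + 1×449 = 1039 + 4D
ΔH = Σ(broken) − Σ(formed) = (334 + 6D) − (1039 + 4D) = −705 + 2D
Setting this equal to +113 kJ gives 2D = 818, so D = 409 kJ/mol.

D(C-H) ≈ 409 kJ/mol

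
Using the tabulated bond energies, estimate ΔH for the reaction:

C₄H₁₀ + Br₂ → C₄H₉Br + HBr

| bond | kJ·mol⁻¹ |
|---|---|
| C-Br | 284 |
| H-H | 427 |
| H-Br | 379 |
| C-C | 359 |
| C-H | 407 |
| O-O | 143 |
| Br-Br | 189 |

ΔH ≈ −67 kJ

Bonds broken (reactants):
  Br-Br: 1 × 189 = 189
  C-C: 3 × 359 = 1077
  C-H: 10 × 407 = 4070
  Σ(broken) = 5336 kJ
Bonds formed (products):
  C-Br: 1 × 284 = 284
  C-C: 3 × 359 = 1077
  C-H: 9 × 407 = 3663
  H-Br: 1 × 379 = 379
  Σ(formed) = 5403 kJ
ΔH = Σ(broken) − Σ(formed) = 5336 − 5403 = −67 kJ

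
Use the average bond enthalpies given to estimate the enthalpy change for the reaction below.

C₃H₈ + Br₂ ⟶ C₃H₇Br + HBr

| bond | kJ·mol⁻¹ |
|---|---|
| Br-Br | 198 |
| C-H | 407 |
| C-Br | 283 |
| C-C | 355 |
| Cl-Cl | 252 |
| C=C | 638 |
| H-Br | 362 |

ΔH ≈ −40 kJ

Bonds broken (reactants):
  Br-Br: 1 × 198 = 198
  C-C: 2 × 355 = 710
  C-H: 8 × 407 = 3256
  Σ(broken) = 4164 kJ
Bonds formed (products):
  C-Br: 1 × 283 = 283
  C-C: 2 × 355 = 710
  C-H: 7 × 407 = 2849
  H-Br: 1 × 362 = 362
  Σ(formed) = 4204 kJ
ΔH = Σ(broken) − Σ(formed) = 4164 − 4204 = −40 kJ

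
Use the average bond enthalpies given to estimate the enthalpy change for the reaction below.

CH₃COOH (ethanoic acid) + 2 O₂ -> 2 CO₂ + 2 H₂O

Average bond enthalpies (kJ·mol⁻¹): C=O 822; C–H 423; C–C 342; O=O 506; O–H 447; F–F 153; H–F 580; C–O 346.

Bonds broken (reactants):
  C–C: 1 × 342 = 342
  C–H: 3 × 423 = 1269
  C–O: 1 × 346 = 346
  C=O: 1 × 822 = 822
  O–H: 1 × 447 = 447
  O=O: 2 × 506 = 1012
  Σ(broken) = 4238 kJ
Bonds formed (products):
  C=O: 4 × 822 = 3288
  O–H: 4 × 447 = 1788
  Σ(formed) = 5076 kJ
ΔH = Σ(broken) − Σ(formed) = 4238 − 5076 = −838 kJ

ΔH ≈ −838 kJ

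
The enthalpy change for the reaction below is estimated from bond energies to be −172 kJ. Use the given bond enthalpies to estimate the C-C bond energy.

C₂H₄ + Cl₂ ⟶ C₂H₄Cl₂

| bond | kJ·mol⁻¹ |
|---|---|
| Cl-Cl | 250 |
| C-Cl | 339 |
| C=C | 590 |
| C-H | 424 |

D(C-C) ≈ 334 kJ/mol

Let D be the C-C bond energy.
Σ(broken) = 4×424 + 1×590 + 1×250 = 2536
Σ(formed) = 1×D + 2×339 + 4×424 = 2374 + D
ΔH = Σ(broken) − Σ(formed) = (2536) − (2374 + D) = +162 − D
Setting this equal to −172 kJ gives D = 334 kJ/mol.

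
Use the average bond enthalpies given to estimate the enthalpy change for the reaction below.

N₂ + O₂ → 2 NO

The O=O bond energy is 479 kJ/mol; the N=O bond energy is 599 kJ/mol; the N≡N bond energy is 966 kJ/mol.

Bonds broken (reactants):
  N≡N: 1 × 966 = 966
  O=O: 1 × 479 = 479
  Σ(broken) = 1445 kJ
Bonds formed (products):
  N=O: 2 × 599 = 1198
  Σ(formed) = 1198 kJ
ΔH = Σ(broken) − Σ(formed) = 1445 − 1198 = +247 kJ

ΔH ≈ +247 kJ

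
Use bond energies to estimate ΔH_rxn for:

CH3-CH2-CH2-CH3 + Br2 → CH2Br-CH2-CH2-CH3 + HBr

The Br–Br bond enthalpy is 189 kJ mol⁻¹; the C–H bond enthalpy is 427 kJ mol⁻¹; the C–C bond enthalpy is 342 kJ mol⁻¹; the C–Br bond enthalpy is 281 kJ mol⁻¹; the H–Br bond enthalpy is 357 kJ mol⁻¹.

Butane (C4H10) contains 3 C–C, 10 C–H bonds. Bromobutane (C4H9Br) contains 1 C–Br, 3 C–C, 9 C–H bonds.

Bonds broken (reactants):
  Br–Br: 1 × 189 = 189
  C–C: 3 × 342 = 1026
  C–H: 10 × 427 = 4270
  Σ(broken) = 5485 kJ
Bonds formed (products):
  C–Br: 1 × 281 = 281
  C–C: 3 × 342 = 1026
  C–H: 9 × 427 = 3843
  H–Br: 1 × 357 = 357
  Σ(formed) = 5507 kJ
ΔH = Σ(broken) − Σ(formed) = 5485 − 5507 = −22 kJ

ΔH ≈ −22 kJ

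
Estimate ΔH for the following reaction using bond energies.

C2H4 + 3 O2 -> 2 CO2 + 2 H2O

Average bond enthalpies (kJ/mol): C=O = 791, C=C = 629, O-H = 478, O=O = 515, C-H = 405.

ΔH ≈ −1282 kJ

Bonds broken (reactants):
  C-H: 4 × 405 = 1620
  C=C: 1 × 629 = 629
  O=O: 3 × 515 = 1545
  Σ(broken) = 3794 kJ
Bonds formed (products):
  C=O: 4 × 791 = 3164
  O-H: 4 × 478 = 1912
  Σ(formed) = 5076 kJ
ΔH = Σ(broken) − Σ(formed) = 3794 − 5076 = −1282 kJ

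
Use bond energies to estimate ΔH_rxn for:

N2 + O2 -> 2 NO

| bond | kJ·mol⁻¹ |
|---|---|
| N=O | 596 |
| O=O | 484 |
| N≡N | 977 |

Bonds broken (reactants):
  N≡N: 1 × 977 = 977
  O=O: 1 × 484 = 484
  Σ(broken) = 1461 kJ
Bonds formed (products):
  N=O: 2 × 596 = 1192
  Σ(formed) = 1192 kJ
ΔH = Σ(broken) − Σ(formed) = 1461 − 1192 = +269 kJ

ΔH ≈ +269 kJ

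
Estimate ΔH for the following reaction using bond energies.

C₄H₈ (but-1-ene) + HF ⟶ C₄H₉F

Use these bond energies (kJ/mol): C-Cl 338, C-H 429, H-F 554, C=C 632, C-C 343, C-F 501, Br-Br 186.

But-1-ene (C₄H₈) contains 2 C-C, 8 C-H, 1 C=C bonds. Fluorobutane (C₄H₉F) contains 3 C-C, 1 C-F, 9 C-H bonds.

ΔH ≈ −87 kJ

Bonds broken (reactants):
  C-C: 2 × 343 = 686
  C-H: 8 × 429 = 3432
  C=C: 1 × 632 = 632
  H-F: 1 × 554 = 554
  Σ(broken) = 5304 kJ
Bonds formed (products):
  C-C: 3 × 343 = 1029
  C-F: 1 × 501 = 501
  C-H: 9 × 429 = 3861
  Σ(formed) = 5391 kJ
ΔH = Σ(broken) − Σ(formed) = 5304 − 5391 = −87 kJ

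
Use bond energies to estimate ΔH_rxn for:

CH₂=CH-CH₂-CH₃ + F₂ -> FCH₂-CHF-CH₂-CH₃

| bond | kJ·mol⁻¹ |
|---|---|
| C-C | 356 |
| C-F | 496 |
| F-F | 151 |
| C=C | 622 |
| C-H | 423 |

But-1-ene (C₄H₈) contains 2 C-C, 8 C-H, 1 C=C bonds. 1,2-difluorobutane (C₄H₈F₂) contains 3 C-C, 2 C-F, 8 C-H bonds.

ΔH ≈ −575 kJ

Bonds broken (reactants):
  C-C: 2 × 356 = 712
  C-H: 8 × 423 = 3384
  C=C: 1 × 622 = 622
  F-F: 1 × 151 = 151
  Σ(broken) = 4869 kJ
Bonds formed (products):
  C-C: 3 × 356 = 1068
  C-F: 2 × 496 = 992
  C-H: 8 × 423 = 3384
  Σ(formed) = 5444 kJ
ΔH = Σ(broken) − Σ(formed) = 4869 − 5444 = −575 kJ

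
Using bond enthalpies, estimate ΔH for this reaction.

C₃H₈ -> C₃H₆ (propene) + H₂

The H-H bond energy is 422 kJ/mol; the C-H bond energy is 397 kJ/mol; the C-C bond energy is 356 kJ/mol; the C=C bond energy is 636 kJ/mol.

ΔH ≈ +92 kJ

Bonds broken (reactants):
  C-C: 2 × 356 = 712
  C-H: 8 × 397 = 3176
  Σ(broken) = 3888 kJ
Bonds formed (products):
  C-C: 1 × 356 = 356
  C-H: 6 × 397 = 2382
  C=C: 1 × 636 = 636
  H-H: 1 × 422 = 422
  Σ(formed) = 3796 kJ
ΔH = Σ(broken) − Σ(formed) = 3888 − 3796 = +92 kJ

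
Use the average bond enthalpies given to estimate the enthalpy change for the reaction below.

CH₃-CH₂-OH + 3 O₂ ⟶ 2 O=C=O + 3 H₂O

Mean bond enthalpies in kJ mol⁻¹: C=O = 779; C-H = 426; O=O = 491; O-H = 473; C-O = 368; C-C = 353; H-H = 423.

ΔH ≈ −1157 kJ

Bonds broken (reactants):
  C-C: 1 × 353 = 353
  C-H: 5 × 426 = 2130
  C-O: 1 × 368 = 368
  O-H: 1 × 473 = 473
  O=O: 3 × 491 = 1473
  Σ(broken) = 4797 kJ
Bonds formed (products):
  C=O: 4 × 779 = 3116
  O-H: 6 × 473 = 2838
  Σ(formed) = 5954 kJ
ΔH = Σ(broken) − Σ(formed) = 4797 − 5954 = −1157 kJ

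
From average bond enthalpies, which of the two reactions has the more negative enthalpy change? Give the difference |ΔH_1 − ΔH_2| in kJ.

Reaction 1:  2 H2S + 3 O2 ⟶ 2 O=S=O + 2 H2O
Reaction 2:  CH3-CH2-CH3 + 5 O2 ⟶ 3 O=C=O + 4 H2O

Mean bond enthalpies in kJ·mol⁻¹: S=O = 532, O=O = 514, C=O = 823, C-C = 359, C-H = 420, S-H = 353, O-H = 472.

Reaction 1:
  Bonds broken (reactants):
    O=O: 3 × 514 = 1542
    S-H: 4 × 353 = 1412
    Σ(broken) = 2954 kJ
  Bonds formed (products):
    O-H: 4 × 472 = 1888
    S=O: 4 × 532 = 2128
    Σ(formed) = 4016 kJ
  ΔH_1 = 2954 − 4016 = −1062 kJ
Reaction 2:
  Bonds broken (reactants):
    C-C: 2 × 359 = 718
    C-H: 8 × 420 = 3360
    O=O: 5 × 514 = 2570
    Σ(broken) = 6648 kJ
  Bonds formed (products):
    C=O: 6 × 823 = 4938
    O-H: 8 × 472 = 3776
    Σ(formed) = 8714 kJ
  ΔH_2 = 6648 − 8714 = −2066 kJ
ΔH_1 − ΔH_2 = +1004 kJ, so reaction 2 has the more negative ΔH; |ΔH_1 − ΔH_2| = 1004 kJ.

Reaction 2, by 1004 kJ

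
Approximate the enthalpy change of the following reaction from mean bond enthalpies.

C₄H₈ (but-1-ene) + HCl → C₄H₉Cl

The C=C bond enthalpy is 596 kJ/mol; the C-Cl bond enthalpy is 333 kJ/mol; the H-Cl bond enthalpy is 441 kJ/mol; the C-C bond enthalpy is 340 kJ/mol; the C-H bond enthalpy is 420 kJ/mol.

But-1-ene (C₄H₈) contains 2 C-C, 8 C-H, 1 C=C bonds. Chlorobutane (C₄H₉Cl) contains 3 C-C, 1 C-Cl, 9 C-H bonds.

Bonds broken (reactants):
  C-C: 2 × 340 = 680
  C-H: 8 × 420 = 3360
  C=C: 1 × 596 = 596
  H-Cl: 1 × 441 = 441
  Σ(broken) = 5077 kJ
Bonds formed (products):
  C-C: 3 × 340 = 1020
  C-Cl: 1 × 333 = 333
  C-H: 9 × 420 = 3780
  Σ(formed) = 5133 kJ
ΔH = Σ(broken) − Σ(formed) = 5077 − 5133 = −56 kJ

ΔH ≈ −56 kJ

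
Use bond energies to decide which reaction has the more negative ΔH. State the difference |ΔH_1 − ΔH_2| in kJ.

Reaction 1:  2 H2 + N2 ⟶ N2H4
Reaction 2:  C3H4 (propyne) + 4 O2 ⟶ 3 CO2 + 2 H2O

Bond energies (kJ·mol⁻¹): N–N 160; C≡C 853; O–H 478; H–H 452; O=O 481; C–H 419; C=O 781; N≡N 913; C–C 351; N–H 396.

Reaction 1:
  Bonds broken (reactants):
    H–H: 2 × 452 = 904
    N≡N: 1 × 913 = 913
    Σ(broken) = 1817 kJ
  Bonds formed (products):
    N–H: 4 × 396 = 1584
    N–N: 1 × 160 = 160
    Σ(formed) = 1744 kJ
  ΔH_1 = 1817 − 1744 = +73 kJ
Reaction 2:
  Bonds broken (reactants):
    C≡C: 1 × 853 = 853
    C–C: 1 × 351 = 351
    C–H: 4 × 419 = 1676
    O=O: 4 × 481 = 1924
    Σ(broken) = 4804 kJ
  Bonds formed (products):
    C=O: 6 × 781 = 4686
    O–H: 4 × 478 = 1912
    Σ(formed) = 6598 kJ
  ΔH_2 = 4804 − 6598 = −1794 kJ
ΔH_1 − ΔH_2 = +1867 kJ, so reaction 2 has the more negative ΔH; |ΔH_1 − ΔH_2| = 1867 kJ.

Reaction 2, by 1867 kJ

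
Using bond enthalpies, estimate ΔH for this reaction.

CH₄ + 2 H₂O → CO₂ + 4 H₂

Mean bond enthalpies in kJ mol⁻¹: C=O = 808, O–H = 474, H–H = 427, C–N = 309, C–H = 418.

Bonds broken (reactants):
  C–H: 4 × 418 = 1672
  O–H: 4 × 474 = 1896
  Σ(broken) = 3568 kJ
Bonds formed (products):
  C=O: 2 × 808 = 1616
  H–H: 4 × 427 = 1708
  Σ(formed) = 3324 kJ
ΔH = Σ(broken) − Σ(formed) = 3568 − 3324 = +244 kJ

ΔH ≈ +244 kJ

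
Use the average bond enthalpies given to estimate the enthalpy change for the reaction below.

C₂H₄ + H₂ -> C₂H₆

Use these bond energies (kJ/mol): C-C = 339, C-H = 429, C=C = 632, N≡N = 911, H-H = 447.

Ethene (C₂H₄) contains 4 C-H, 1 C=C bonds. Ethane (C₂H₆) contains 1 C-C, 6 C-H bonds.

ΔH ≈ −118 kJ

Bonds broken (reactants):
  C-H: 4 × 429 = 1716
  C=C: 1 × 632 = 632
  H-H: 1 × 447 = 447
  Σ(broken) = 2795 kJ
Bonds formed (products):
  C-C: 1 × 339 = 339
  C-H: 6 × 429 = 2574
  Σ(formed) = 2913 kJ
ΔH = Σ(broken) − Σ(formed) = 2795 − 2913 = −118 kJ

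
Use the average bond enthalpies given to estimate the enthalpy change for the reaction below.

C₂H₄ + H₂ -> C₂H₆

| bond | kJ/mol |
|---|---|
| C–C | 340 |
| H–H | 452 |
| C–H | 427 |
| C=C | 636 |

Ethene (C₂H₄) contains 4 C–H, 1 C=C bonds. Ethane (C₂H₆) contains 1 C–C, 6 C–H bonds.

Bonds broken (reactants):
  C–H: 4 × 427 = 1708
  C=C: 1 × 636 = 636
  H–H: 1 × 452 = 452
  Σ(broken) = 2796 kJ
Bonds formed (products):
  C–C: 1 × 340 = 340
  C–H: 6 × 427 = 2562
  Σ(formed) = 2902 kJ
ΔH = Σ(broken) − Σ(formed) = 2796 − 2902 = −106 kJ

ΔH ≈ −106 kJ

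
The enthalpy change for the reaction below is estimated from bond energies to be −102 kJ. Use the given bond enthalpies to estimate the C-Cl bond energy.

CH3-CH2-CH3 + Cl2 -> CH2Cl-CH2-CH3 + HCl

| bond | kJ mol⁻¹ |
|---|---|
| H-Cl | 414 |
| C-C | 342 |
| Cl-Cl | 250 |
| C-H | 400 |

Let D be the C-Cl bond energy.
Σ(broken) = 2×342 + 8×400 + 1×250 = 4134
Σ(formed) = 2×342 + 1×D + 7×400 + 1×414 = 3898 + D
ΔH = Σ(broken) − Σ(formed) = (4134) − (3898 + D) = +236 − D
Setting this equal to −102 kJ gives D = 338 kJ/mol.

D(C-Cl) ≈ 338 kJ/mol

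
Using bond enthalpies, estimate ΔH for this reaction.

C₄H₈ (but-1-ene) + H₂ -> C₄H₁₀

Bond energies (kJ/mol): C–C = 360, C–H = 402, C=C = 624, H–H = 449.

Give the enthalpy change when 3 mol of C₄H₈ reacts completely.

ΔH = −273 kJ

Bonds broken (reactants):
  C–C: 2 × 360 = 720
  C–H: 8 × 402 = 3216
  C=C: 1 × 624 = 624
  H–H: 1 × 449 = 449
  Σ(broken) = 5009 kJ
Bonds formed (products):
  C–C: 3 × 360 = 1080
  C–H: 10 × 402 = 4020
  Σ(formed) = 5100 kJ
ΔH = Σ(broken) − Σ(formed) = 5009 − 5100 = −91 kJ
For 3× the reaction as written: 3 × (−91) = −273 kJ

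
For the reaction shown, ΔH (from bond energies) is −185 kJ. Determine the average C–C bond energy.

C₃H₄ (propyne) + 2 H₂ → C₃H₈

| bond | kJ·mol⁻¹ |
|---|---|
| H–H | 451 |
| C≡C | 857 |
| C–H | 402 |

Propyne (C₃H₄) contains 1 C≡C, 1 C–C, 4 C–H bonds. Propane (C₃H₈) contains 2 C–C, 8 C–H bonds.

Let D be the C–C bond energy.
Σ(broken) = 1×857 + 1×D + 4×402 + 2×451 = 3367 + D
Σ(formed) = 2×D + 8×402 = 3216 + 2D
ΔH = Σ(broken) − Σ(formed) = (3367 + D) − (3216 + 2D) = +151 − D
Setting this equal to −185 kJ gives D = 336 kJ/mol.

D(C–C) ≈ 336 kJ/mol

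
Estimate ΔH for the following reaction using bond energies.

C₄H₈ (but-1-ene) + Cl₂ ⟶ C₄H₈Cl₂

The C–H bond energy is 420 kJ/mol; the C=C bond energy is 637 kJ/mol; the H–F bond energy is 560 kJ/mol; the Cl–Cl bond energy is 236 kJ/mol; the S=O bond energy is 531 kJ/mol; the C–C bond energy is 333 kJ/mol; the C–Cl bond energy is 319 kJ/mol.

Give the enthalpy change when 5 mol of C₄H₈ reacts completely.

ΔH = −490 kJ

Bonds broken (reactants):
  C–C: 2 × 333 = 666
  C–H: 8 × 420 = 3360
  C=C: 1 × 637 = 637
  Cl–Cl: 1 × 236 = 236
  Σ(broken) = 4899 kJ
Bonds formed (products):
  C–C: 3 × 333 = 999
  C–Cl: 2 × 319 = 638
  C–H: 8 × 420 = 3360
  Σ(formed) = 4997 kJ
ΔH = Σ(broken) − Σ(formed) = 4899 − 4997 = −98 kJ
For 5× the reaction as written: 5 × (−98) = −490 kJ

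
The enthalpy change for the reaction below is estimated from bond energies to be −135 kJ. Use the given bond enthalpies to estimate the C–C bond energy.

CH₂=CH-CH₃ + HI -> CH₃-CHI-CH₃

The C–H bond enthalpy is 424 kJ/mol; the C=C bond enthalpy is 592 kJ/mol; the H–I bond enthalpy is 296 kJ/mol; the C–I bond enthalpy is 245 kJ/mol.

D(C–C) ≈ 354 kJ/mol

Let D be the C–C bond energy.
Σ(broken) = 1×D + 6×424 + 1×592 + 1×296 = 3432 + D
Σ(formed) = 2×D + 7×424 + 1×245 = 3213 + 2D
ΔH = Σ(broken) − Σ(formed) = (3432 + D) − (3213 + 2D) = +219 − D
Setting this equal to −135 kJ gives D = 354 kJ/mol.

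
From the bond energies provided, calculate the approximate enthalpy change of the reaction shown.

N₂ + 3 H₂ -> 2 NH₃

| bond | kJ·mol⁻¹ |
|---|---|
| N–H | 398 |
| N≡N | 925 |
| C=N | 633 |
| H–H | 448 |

Bonds broken (reactants):
  H–H: 3 × 448 = 1344
  N≡N: 1 × 925 = 925
  Σ(broken) = 2269 kJ
Bonds formed (products):
  N–H: 6 × 398 = 2388
  Σ(formed) = 2388 kJ
ΔH = Σ(broken) − Σ(formed) = 2269 − 2388 = −119 kJ

ΔH ≈ −119 kJ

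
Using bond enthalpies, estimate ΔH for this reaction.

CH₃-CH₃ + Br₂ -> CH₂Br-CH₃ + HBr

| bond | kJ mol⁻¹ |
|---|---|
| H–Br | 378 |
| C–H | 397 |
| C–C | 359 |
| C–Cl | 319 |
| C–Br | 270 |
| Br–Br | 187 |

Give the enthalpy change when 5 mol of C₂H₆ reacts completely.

ΔH = −320 kJ

Bonds broken (reactants):
  Br–Br: 1 × 187 = 187
  C–C: 1 × 359 = 359
  C–H: 6 × 397 = 2382
  Σ(broken) = 2928 kJ
Bonds formed (products):
  C–Br: 1 × 270 = 270
  C–C: 1 × 359 = 359
  C–H: 5 × 397 = 1985
  H–Br: 1 × 378 = 378
  Σ(formed) = 2992 kJ
ΔH = Σ(broken) − Σ(formed) = 2928 − 2992 = −64 kJ
For 5× the reaction as written: 5 × (−64) = −320 kJ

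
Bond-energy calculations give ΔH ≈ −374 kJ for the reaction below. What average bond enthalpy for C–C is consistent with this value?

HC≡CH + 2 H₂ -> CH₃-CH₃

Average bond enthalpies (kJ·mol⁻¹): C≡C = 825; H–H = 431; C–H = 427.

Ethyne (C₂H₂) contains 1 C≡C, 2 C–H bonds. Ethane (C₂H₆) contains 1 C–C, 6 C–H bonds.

Let D be the C–C bond energy.
Σ(broken) = 1×825 + 2×427 + 2×431 = 2541
Σ(formed) = 1×D + 6×427 = 2562 + D
ΔH = Σ(broken) − Σ(formed) = (2541) − (2562 + D) = −21 − D
Setting this equal to −374 kJ gives D = 353 kJ/mol.

D(C–C) ≈ 353 kJ/mol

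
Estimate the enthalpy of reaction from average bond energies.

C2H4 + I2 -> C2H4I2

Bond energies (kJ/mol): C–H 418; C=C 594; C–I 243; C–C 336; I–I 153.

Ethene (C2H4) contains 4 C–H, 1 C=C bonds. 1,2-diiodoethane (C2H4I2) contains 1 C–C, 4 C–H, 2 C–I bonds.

Bonds broken (reactants):
  C–H: 4 × 418 = 1672
  C=C: 1 × 594 = 594
  I–I: 1 × 153 = 153
  Σ(broken) = 2419 kJ
Bonds formed (products):
  C–C: 1 × 336 = 336
  C–H: 4 × 418 = 1672
  C–I: 2 × 243 = 486
  Σ(formed) = 2494 kJ
ΔH = Σ(broken) − Σ(formed) = 2419 − 2494 = −75 kJ

ΔH ≈ −75 kJ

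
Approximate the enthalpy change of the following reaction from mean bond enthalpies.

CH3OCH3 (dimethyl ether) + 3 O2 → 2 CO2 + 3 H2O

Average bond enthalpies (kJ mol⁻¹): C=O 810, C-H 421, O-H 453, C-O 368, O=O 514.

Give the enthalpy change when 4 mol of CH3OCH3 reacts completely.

ΔH = −4616 kJ

Bonds broken (reactants):
  C-H: 6 × 421 = 2526
  C-O: 2 × 368 = 736
  O=O: 3 × 514 = 1542
  Σ(broken) = 4804 kJ
Bonds formed (products):
  C=O: 4 × 810 = 3240
  O-H: 6 × 453 = 2718
  Σ(formed) = 5958 kJ
ΔH = Σ(broken) − Σ(formed) = 4804 − 5958 = −1154 kJ
For 4× the reaction as written: 4 × (−1154) = −4616 kJ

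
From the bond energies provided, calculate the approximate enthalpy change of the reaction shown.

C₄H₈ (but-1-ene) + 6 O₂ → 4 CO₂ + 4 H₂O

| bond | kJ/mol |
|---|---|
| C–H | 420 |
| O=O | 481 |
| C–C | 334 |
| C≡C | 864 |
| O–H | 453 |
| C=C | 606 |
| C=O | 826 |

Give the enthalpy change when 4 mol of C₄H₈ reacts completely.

ΔH = −10848 kJ

Bonds broken (reactants):
  C–C: 2 × 334 = 668
  C–H: 8 × 420 = 3360
  C=C: 1 × 606 = 606
  O=O: 6 × 481 = 2886
  Σ(broken) = 7520 kJ
Bonds formed (products):
  C=O: 8 × 826 = 6608
  O–H: 8 × 453 = 3624
  Σ(formed) = 10232 kJ
ΔH = Σ(broken) − Σ(formed) = 7520 − 10232 = −2712 kJ
For 4× the reaction as written: 4 × (−2712) = −10848 kJ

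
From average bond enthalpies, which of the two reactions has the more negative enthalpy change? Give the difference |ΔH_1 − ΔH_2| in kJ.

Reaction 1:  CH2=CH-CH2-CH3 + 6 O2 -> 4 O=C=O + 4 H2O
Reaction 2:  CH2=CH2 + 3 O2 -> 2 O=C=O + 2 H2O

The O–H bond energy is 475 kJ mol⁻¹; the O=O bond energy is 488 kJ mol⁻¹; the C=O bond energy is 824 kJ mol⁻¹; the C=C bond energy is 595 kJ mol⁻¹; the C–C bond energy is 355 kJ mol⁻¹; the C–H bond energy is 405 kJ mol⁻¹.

Reaction 1:
  Bonds broken (reactants):
    C–C: 2 × 355 = 710
    C–H: 8 × 405 = 3240
    C=C: 1 × 595 = 595
    O=O: 6 × 488 = 2928
    Σ(broken) = 7473 kJ
  Bonds formed (products):
    C=O: 8 × 824 = 6592
    O–H: 8 × 475 = 3800
    Σ(formed) = 10392 kJ
  ΔH_1 = 7473 − 10392 = −2919 kJ
Reaction 2:
  Bonds broken (reactants):
    C–H: 4 × 405 = 1620
    C=C: 1 × 595 = 595
    O=O: 3 × 488 = 1464
    Σ(broken) = 3679 kJ
  Bonds formed (products):
    C=O: 4 × 824 = 3296
    O–H: 4 × 475 = 1900
    Σ(formed) = 5196 kJ
  ΔH_2 = 3679 − 5196 = −1517 kJ
ΔH_1 − ΔH_2 = −1402 kJ, so reaction 1 has the more negative ΔH; |ΔH_1 − ΔH_2| = 1402 kJ.

Reaction 1, by 1402 kJ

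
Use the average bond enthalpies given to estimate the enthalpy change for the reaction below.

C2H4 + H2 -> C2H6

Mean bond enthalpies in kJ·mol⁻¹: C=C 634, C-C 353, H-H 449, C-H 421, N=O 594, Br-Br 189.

ΔH ≈ −112 kJ

Bonds broken (reactants):
  C-H: 4 × 421 = 1684
  C=C: 1 × 634 = 634
  H-H: 1 × 449 = 449
  Σ(broken) = 2767 kJ
Bonds formed (products):
  C-C: 1 × 353 = 353
  C-H: 6 × 421 = 2526
  Σ(formed) = 2879 kJ
ΔH = Σ(broken) − Σ(formed) = 2767 − 2879 = −112 kJ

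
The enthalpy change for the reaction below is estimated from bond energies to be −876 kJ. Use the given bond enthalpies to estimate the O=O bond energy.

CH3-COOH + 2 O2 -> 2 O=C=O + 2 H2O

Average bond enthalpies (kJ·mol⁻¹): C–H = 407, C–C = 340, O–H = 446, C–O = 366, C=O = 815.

Let D be the O=O bond energy.
Σ(broken) = 1×340 + 3×407 + 1×366 + 1×815 + 1×446 + 2×D = 3188 + 2D
Σ(formed) = 4×815 + 4×446 = 5044
ΔH = Σ(broken) − Σ(formed) = (3188 + 2D) − (5044) = −1856 + 2D
Setting this equal to −876 kJ gives 2D = 980, so D = 490 kJ/mol.

D(O=O) ≈ 490 kJ/mol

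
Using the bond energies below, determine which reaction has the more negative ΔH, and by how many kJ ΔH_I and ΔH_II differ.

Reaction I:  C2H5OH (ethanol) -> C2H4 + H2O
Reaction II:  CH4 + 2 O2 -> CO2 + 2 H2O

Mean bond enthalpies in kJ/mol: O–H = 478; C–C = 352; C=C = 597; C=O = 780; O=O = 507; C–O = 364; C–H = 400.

Reaction II, by 899 kJ

Reaction I:
  Bonds broken (reactants):
    C–C: 1 × 352 = 352
    C–H: 5 × 400 = 2000
    C–O: 1 × 364 = 364
    O–H: 1 × 478 = 478
    Σ(broken) = 3194 kJ
  Bonds formed (products):
    C–H: 4 × 400 = 1600
    C=C: 1 × 597 = 597
    O–H: 2 × 478 = 956
    Σ(formed) = 3153 kJ
  ΔH_I = 3194 − 3153 = +41 kJ
Reaction II:
  Bonds broken (reactants):
    C–H: 4 × 400 = 1600
    O=O: 2 × 507 = 1014
    Σ(broken) = 2614 kJ
  Bonds formed (products):
    C=O: 2 × 780 = 1560
    O–H: 4 × 478 = 1912
    Σ(formed) = 3472 kJ
  ΔH_II = 2614 − 3472 = −858 kJ
ΔH_I − ΔH_II = +899 kJ, so reaction II has the more negative ΔH; |ΔH_I − ΔH_II| = 899 kJ.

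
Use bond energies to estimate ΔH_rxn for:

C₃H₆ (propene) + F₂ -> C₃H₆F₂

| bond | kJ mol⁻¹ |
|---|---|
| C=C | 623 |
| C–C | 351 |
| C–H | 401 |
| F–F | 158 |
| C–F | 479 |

Bonds broken (reactants):
  C–C: 1 × 351 = 351
  C–H: 6 × 401 = 2406
  C=C: 1 × 623 = 623
  F–F: 1 × 158 = 158
  Σ(broken) = 3538 kJ
Bonds formed (products):
  C–C: 2 × 351 = 702
  C–F: 2 × 479 = 958
  C–H: 6 × 401 = 2406
  Σ(formed) = 4066 kJ
ΔH = Σ(broken) − Σ(formed) = 3538 − 4066 = −528 kJ

ΔH ≈ −528 kJ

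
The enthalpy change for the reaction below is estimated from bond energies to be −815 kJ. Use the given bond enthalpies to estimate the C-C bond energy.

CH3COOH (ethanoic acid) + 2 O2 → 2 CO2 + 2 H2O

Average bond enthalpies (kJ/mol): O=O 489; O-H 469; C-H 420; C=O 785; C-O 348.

Let D be the C-C bond energy.
Σ(broken) = 1×D + 3×420 + 1×348 + 1×785 + 1×469 + 2×489 = 3840 + D
Σ(formed) = 4×785 + 4×469 = 5016
ΔH = Σ(broken) − Σ(formed) = (3840 + D) − (5016) = −1176 + D
Setting this equal to −815 kJ gives D = 361 kJ/mol.

D(C-C) ≈ 361 kJ/mol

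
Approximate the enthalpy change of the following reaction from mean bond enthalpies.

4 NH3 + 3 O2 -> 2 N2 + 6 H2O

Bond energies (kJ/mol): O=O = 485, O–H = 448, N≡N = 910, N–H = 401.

ΔH ≈ −929 kJ

Bonds broken (reactants):
  N–H: 12 × 401 = 4812
  O=O: 3 × 485 = 1455
  Σ(broken) = 6267 kJ
Bonds formed (products):
  N≡N: 2 × 910 = 1820
  O–H: 12 × 448 = 5376
  Σ(formed) = 7196 kJ
ΔH = Σ(broken) − Σ(formed) = 6267 − 7196 = −929 kJ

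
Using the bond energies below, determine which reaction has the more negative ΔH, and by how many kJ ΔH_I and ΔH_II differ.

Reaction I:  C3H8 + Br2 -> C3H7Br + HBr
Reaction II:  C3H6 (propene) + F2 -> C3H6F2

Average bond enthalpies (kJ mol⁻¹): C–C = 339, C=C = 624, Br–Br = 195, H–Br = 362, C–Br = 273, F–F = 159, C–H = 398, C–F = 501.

Reaction II, by 516 kJ

Reaction I:
  Bonds broken (reactants):
    Br–Br: 1 × 195 = 195
    C–C: 2 × 339 = 678
    C–H: 8 × 398 = 3184
    Σ(broken) = 4057 kJ
  Bonds formed (products):
    C–Br: 1 × 273 = 273
    C–C: 2 × 339 = 678
    C–H: 7 × 398 = 2786
    H–Br: 1 × 362 = 362
    Σ(formed) = 4099 kJ
  ΔH_I = 4057 − 4099 = −42 kJ
Reaction II:
  Bonds broken (reactants):
    C–C: 1 × 339 = 339
    C–H: 6 × 398 = 2388
    C=C: 1 × 624 = 624
    F–F: 1 × 159 = 159
    Σ(broken) = 3510 kJ
  Bonds formed (products):
    C–C: 2 × 339 = 678
    C–F: 2 × 501 = 1002
    C–H: 6 × 398 = 2388
    Σ(formed) = 4068 kJ
  ΔH_II = 3510 − 4068 = −558 kJ
ΔH_I − ΔH_II = +516 kJ, so reaction II has the more negative ΔH; |ΔH_I − ΔH_II| = 516 kJ.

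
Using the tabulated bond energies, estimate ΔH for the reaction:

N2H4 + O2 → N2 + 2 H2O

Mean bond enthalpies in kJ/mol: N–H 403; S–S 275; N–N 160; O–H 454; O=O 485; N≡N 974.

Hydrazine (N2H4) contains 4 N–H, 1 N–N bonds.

ΔH ≈ −533 kJ

Bonds broken (reactants):
  N–H: 4 × 403 = 1612
  N–N: 1 × 160 = 160
  O=O: 1 × 485 = 485
  Σ(broken) = 2257 kJ
Bonds formed (products):
  N≡N: 1 × 974 = 974
  O–H: 4 × 454 = 1816
  Σ(formed) = 2790 kJ
ΔH = Σ(broken) − Σ(formed) = 2257 − 2790 = −533 kJ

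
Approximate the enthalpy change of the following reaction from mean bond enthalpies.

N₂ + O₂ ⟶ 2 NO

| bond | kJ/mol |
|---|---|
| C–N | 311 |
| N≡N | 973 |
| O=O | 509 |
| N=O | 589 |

Bonds broken (reactants):
  N≡N: 1 × 973 = 973
  O=O: 1 × 509 = 509
  Σ(broken) = 1482 kJ
Bonds formed (products):
  N=O: 2 × 589 = 1178
  Σ(formed) = 1178 kJ
ΔH = Σ(broken) − Σ(formed) = 1482 − 1178 = +304 kJ

ΔH ≈ +304 kJ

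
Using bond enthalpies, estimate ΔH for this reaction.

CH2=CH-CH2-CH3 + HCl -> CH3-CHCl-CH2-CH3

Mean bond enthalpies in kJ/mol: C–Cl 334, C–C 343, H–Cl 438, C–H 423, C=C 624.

Bonds broken (reactants):
  C–C: 2 × 343 = 686
  C–H: 8 × 423 = 3384
  C=C: 1 × 624 = 624
  H–Cl: 1 × 438 = 438
  Σ(broken) = 5132 kJ
Bonds formed (products):
  C–C: 3 × 343 = 1029
  C–Cl: 1 × 334 = 334
  C–H: 9 × 423 = 3807
  Σ(formed) = 5170 kJ
ΔH = Σ(broken) − Σ(formed) = 5132 − 5170 = −38 kJ

ΔH ≈ −38 kJ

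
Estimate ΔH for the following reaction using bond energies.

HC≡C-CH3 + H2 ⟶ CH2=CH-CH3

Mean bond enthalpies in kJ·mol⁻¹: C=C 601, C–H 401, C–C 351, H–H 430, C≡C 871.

ΔH ≈ −102 kJ

Bonds broken (reactants):
  C≡C: 1 × 871 = 871
  C–C: 1 × 351 = 351
  C–H: 4 × 401 = 1604
  H–H: 1 × 430 = 430
  Σ(broken) = 3256 kJ
Bonds formed (products):
  C–C: 1 × 351 = 351
  C–H: 6 × 401 = 2406
  C=C: 1 × 601 = 601
  Σ(formed) = 3358 kJ
ΔH = Σ(broken) − Σ(formed) = 3256 − 3358 = −102 kJ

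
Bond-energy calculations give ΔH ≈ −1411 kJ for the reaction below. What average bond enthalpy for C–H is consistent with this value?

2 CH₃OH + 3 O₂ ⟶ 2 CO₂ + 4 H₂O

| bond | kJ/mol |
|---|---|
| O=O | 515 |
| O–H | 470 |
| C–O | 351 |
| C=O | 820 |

Let D be the C–H bond energy.
Σ(broken) = 6×D + 2×351 + 2×470 + 3×515 = 3187 + 6D
Σ(formed) = 4×820 + 8×470 = 7040
ΔH = Σ(broken) − Σ(formed) = (3187 + 6D) − (7040) = −3853 + 6D
Setting this equal to −1411 kJ gives 6D = 2442, so D = 407 kJ/mol.

D(C–H) ≈ 407 kJ/mol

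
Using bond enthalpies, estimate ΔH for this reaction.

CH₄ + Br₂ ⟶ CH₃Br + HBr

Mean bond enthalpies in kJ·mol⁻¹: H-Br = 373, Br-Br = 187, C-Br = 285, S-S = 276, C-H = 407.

Bonds broken (reactants):
  Br-Br: 1 × 187 = 187
  C-H: 4 × 407 = 1628
  Σ(broken) = 1815 kJ
Bonds formed (products):
  C-Br: 1 × 285 = 285
  C-H: 3 × 407 = 1221
  H-Br: 1 × 373 = 373
  Σ(formed) = 1879 kJ
ΔH = Σ(broken) − Σ(formed) = 1815 − 1879 = −64 kJ

ΔH ≈ −64 kJ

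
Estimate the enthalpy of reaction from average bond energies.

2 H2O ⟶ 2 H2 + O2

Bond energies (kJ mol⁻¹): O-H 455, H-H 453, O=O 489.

ΔH ≈ +425 kJ

Bonds broken (reactants):
  O-H: 4 × 455 = 1820
  Σ(broken) = 1820 kJ
Bonds formed (products):
  H-H: 2 × 453 = 906
  O=O: 1 × 489 = 489
  Σ(formed) = 1395 kJ
ΔH = Σ(broken) − Σ(formed) = 1820 − 1395 = +425 kJ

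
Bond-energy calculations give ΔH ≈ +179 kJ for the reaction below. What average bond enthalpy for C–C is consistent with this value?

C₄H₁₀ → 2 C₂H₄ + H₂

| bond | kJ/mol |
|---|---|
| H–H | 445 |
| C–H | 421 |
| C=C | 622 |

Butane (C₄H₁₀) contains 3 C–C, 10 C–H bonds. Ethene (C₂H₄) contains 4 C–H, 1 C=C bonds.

D(C–C) ≈ 342 kJ/mol

Let D be the C–C bond energy.
Σ(broken) = 3×D + 10×421 = 4210 + 3D
Σ(formed) = 8×421 + 2×622 + 1×445 = 5057
ΔH = Σ(broken) − Σ(formed) = (4210 + 3D) − (5057) = −847 + 3D
Setting this equal to +179 kJ gives 3D = 1026, so D = 342 kJ/mol.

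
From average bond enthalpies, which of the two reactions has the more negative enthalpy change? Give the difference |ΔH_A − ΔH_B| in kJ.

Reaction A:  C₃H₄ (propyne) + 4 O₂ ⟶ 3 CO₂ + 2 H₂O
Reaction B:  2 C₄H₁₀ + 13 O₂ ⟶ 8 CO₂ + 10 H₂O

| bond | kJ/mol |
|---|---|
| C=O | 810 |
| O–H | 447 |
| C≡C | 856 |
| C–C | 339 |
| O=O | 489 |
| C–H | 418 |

Reaction B, by 3324 kJ

Reaction A:
  Bonds broken (reactants):
    C≡C: 1 × 856 = 856
    C–C: 1 × 339 = 339
    C–H: 4 × 418 = 1672
    O=O: 4 × 489 = 1956
    Σ(broken) = 4823 kJ
  Bonds formed (products):
    C=O: 6 × 810 = 4860
    O–H: 4 × 447 = 1788
    Σ(formed) = 6648 kJ
  ΔH_A = 4823 − 6648 = −1825 kJ
Reaction B:
  Bonds broken (reactants):
    C–C: 6 × 339 = 2034
    C–H: 20 × 418 = 8360
    O=O: 13 × 489 = 6357
    Σ(broken) = 16751 kJ
  Bonds formed (products):
    C=O: 16 × 810 = 12960
    O–H: 20 × 447 = 8940
    Σ(formed) = 21900 kJ
  ΔH_B = 16751 − 21900 = −5149 kJ
ΔH_A − ΔH_B = +3324 kJ, so reaction B has the more negative ΔH; |ΔH_A − ΔH_B| = 3324 kJ.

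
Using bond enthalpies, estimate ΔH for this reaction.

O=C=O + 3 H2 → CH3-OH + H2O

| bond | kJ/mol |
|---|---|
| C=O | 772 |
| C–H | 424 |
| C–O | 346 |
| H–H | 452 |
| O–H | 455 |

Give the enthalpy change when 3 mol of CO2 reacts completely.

ΔH = −249 kJ

Bonds broken (reactants):
  C=O: 2 × 772 = 1544
  H–H: 3 × 452 = 1356
  Σ(broken) = 2900 kJ
Bonds formed (products):
  C–H: 3 × 424 = 1272
  C–O: 1 × 346 = 346
  O–H: 3 × 455 = 1365
  Σ(formed) = 2983 kJ
ΔH = Σ(broken) − Σ(formed) = 2900 − 2983 = −83 kJ
For 3× the reaction as written: 3 × (−83) = −249 kJ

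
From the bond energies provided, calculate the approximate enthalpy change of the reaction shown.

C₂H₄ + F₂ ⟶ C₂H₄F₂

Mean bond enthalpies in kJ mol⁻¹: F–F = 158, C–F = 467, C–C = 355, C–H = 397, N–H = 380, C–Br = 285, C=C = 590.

ΔH ≈ −541 kJ

Bonds broken (reactants):
  C–H: 4 × 397 = 1588
  C=C: 1 × 590 = 590
  F–F: 1 × 158 = 158
  Σ(broken) = 2336 kJ
Bonds formed (products):
  C–C: 1 × 355 = 355
  C–F: 2 × 467 = 934
  C–H: 4 × 397 = 1588
  Σ(formed) = 2877 kJ
ΔH = Σ(broken) − Σ(formed) = 2336 − 2877 = −541 kJ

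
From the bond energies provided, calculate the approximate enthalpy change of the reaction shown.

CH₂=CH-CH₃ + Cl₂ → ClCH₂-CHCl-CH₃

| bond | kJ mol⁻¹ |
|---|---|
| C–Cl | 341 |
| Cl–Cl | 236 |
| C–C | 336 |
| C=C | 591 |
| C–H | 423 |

Bonds broken (reactants):
  C–C: 1 × 336 = 336
  C–H: 6 × 423 = 2538
  C=C: 1 × 591 = 591
  Cl–Cl: 1 × 236 = 236
  Σ(broken) = 3701 kJ
Bonds formed (products):
  C–C: 2 × 336 = 672
  C–Cl: 2 × 341 = 682
  C–H: 6 × 423 = 2538
  Σ(formed) = 3892 kJ
ΔH = Σ(broken) − Σ(formed) = 3701 − 3892 = −191 kJ

ΔH ≈ −191 kJ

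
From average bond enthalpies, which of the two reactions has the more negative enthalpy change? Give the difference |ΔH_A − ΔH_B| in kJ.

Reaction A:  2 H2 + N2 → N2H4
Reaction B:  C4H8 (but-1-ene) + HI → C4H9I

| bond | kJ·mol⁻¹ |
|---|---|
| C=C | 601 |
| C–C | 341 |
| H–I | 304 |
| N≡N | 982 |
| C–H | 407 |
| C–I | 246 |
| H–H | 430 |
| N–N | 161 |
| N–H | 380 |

Reaction B, by 250 kJ

Reaction A:
  Bonds broken (reactants):
    H–H: 2 × 430 = 860
    N≡N: 1 × 982 = 982
    Σ(broken) = 1842 kJ
  Bonds formed (products):
    N–H: 4 × 380 = 1520
    N–N: 1 × 161 = 161
    Σ(formed) = 1681 kJ
  ΔH_A = 1842 − 1681 = +161 kJ
Reaction B:
  Bonds broken (reactants):
    C–C: 2 × 341 = 682
    C–H: 8 × 407 = 3256
    C=C: 1 × 601 = 601
    H–I: 1 × 304 = 304
    Σ(broken) = 4843 kJ
  Bonds formed (products):
    C–C: 3 × 341 = 1023
    C–H: 9 × 407 = 3663
    C–I: 1 × 246 = 246
    Σ(formed) = 4932 kJ
  ΔH_B = 4843 − 4932 = −89 kJ
ΔH_A − ΔH_B = +250 kJ, so reaction B has the more negative ΔH; |ΔH_A − ΔH_B| = 250 kJ.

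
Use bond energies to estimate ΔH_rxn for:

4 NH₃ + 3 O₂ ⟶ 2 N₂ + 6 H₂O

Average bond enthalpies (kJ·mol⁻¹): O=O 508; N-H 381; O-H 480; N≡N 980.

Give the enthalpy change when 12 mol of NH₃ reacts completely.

Bonds broken (reactants):
  N-H: 12 × 381 = 4572
  O=O: 3 × 508 = 1524
  Σ(broken) = 6096 kJ
Bonds formed (products):
  N≡N: 2 × 980 = 1960
  O-H: 12 × 480 = 5760
  Σ(formed) = 7720 kJ
ΔH = Σ(broken) − Σ(formed) = 6096 − 7720 = −1624 kJ
For 3× the reaction as written: 3 × (−1624) = −4872 kJ

ΔH = −4872 kJ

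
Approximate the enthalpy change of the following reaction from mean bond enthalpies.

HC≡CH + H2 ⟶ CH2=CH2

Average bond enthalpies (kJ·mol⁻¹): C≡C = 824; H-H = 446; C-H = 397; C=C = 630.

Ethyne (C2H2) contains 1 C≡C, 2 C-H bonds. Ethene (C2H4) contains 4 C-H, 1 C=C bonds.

ΔH ≈ −154 kJ

Bonds broken (reactants):
  C≡C: 1 × 824 = 824
  C-H: 2 × 397 = 794
  H-H: 1 × 446 = 446
  Σ(broken) = 2064 kJ
Bonds formed (products):
  C-H: 4 × 397 = 1588
  C=C: 1 × 630 = 630
  Σ(formed) = 2218 kJ
ΔH = Σ(broken) − Σ(formed) = 2064 − 2218 = −154 kJ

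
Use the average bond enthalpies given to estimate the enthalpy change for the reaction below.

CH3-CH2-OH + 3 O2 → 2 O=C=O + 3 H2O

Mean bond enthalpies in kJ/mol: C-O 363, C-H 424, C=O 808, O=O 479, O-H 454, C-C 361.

Bonds broken (reactants):
  C-C: 1 × 361 = 361
  C-H: 5 × 424 = 2120
  C-O: 1 × 363 = 363
  O-H: 1 × 454 = 454
  O=O: 3 × 479 = 1437
  Σ(broken) = 4735 kJ
Bonds formed (products):
  C=O: 4 × 808 = 3232
  O-H: 6 × 454 = 2724
  Σ(formed) = 5956 kJ
ΔH = Σ(broken) − Σ(formed) = 4735 − 5956 = −1221 kJ

ΔH ≈ −1221 kJ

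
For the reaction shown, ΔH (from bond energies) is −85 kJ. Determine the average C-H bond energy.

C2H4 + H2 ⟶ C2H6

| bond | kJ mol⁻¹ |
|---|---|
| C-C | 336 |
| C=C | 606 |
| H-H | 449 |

Let D be the C-H bond energy.
Σ(broken) = 4×D + 1×606 + 1×449 = 1055 + 4D
Σ(formed) = 1×336 + 6×D = 336 + 6D
ΔH = Σ(broken) − Σ(formed) = (1055 + 4D) − (336 + 6D) = +719 − 2D
Setting this equal to −85 kJ gives 2D = 804, so D = 402 kJ/mol.

D(C-H) ≈ 402 kJ/mol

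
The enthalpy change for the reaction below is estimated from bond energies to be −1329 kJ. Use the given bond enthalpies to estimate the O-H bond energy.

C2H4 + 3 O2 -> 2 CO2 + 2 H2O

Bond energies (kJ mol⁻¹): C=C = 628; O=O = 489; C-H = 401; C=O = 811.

Let D be the O-H bond energy.
Σ(broken) = 4×401 + 1×628 + 3×489 = 3699
Σ(formed) = 4×811 + 4×D = 3244 + 4D
ΔH = Σ(broken) − Σ(formed) = (3699) − (3244 + 4D) = +455 − 4D
Setting this equal to −1329 kJ gives 4D = 1784, so D = 446 kJ/mol.

D(O-H) ≈ 446 kJ/mol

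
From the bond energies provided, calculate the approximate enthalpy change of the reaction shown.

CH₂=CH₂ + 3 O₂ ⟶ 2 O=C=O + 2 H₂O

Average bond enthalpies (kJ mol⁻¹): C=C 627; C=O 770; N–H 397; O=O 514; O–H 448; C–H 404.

Bonds broken (reactants):
  C–H: 4 × 404 = 1616
  C=C: 1 × 627 = 627
  O=O: 3 × 514 = 1542
  Σ(broken) = 3785 kJ
Bonds formed (products):
  C=O: 4 × 770 = 3080
  O–H: 4 × 448 = 1792
  Σ(formed) = 4872 kJ
ΔH = Σ(broken) − Σ(formed) = 3785 − 4872 = −1087 kJ

ΔH ≈ −1087 kJ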